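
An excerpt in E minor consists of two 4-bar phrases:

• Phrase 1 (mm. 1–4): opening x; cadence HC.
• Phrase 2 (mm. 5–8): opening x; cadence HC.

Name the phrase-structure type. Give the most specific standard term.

repeated phrase

Both phrases have the same opening (x) and the same cadence (half cadence): the second is a restatement, not a consequent, so this is a repeated phrase rather than a period.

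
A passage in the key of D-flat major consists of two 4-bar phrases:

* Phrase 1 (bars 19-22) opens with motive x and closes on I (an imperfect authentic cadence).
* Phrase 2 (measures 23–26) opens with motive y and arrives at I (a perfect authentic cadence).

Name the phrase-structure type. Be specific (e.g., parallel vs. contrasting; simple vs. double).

contrasting period

Phrase 1 ends with an imperfect authentic cadence (weaker) and phrase 2 with a perfect authentic cadence (stronger): antecedent + consequent = a period.
The two phrases open with different material (x / y), so the period is contrasting.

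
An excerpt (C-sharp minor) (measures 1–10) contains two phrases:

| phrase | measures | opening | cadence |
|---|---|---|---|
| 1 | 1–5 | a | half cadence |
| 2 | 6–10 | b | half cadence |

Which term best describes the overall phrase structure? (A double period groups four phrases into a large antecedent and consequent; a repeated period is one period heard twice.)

The second phrase closes with a half cadence, which is not stronger than the first phrase's half cadence; without a weak→strong cadential pair there is no antecedent–consequent relationship, so this is a phrase group rather than a period.

phrase group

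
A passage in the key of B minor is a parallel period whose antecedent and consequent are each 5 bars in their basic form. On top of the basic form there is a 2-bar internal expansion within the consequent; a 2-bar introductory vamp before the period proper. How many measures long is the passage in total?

14 measures

Basic parallel period: 5 + 5 = 10 bars.
10 (basic form) + 2 (internal expansion) + 2 (introduction) = 14.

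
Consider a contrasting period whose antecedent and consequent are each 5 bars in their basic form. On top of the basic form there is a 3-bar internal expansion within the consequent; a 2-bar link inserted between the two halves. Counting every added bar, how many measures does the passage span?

Basic contrasting period: 5 + 5 = 10 bars.
10 (basic form) + 3 (internal expansion) + 2 (link) = 15.

15 measures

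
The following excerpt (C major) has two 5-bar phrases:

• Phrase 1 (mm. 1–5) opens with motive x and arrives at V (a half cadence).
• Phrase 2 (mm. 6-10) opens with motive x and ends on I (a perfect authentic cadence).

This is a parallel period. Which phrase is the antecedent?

phrase 1

The phrase ending with the weaker cadence (half cadence) is the antecedent; the one ending more conclusively (perfect authentic cadence) is the consequent. The antecedent is phrase 1.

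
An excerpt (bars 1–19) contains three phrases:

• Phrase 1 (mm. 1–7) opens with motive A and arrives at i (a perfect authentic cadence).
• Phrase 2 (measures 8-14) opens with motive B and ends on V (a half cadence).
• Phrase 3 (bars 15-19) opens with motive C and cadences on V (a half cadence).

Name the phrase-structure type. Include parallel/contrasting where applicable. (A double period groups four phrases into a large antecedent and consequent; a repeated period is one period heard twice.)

The final phrase closes with a half cadence, which is not stronger than the preceding half cadence; the 3 phrases lack an overall antecedent–consequent design and so form a phrase group.

phrase group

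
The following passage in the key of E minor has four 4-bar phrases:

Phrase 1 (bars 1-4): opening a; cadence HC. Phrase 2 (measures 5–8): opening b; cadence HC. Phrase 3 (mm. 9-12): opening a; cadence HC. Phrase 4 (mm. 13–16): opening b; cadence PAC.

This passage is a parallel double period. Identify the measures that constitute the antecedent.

In a double period the four phrases pair into a large antecedent (phrases 1–2, ending half cadence) and a large consequent (phrases 3–4, ending perfect authentic cadence). The antecedent spans bars 1–8.

measures 1–8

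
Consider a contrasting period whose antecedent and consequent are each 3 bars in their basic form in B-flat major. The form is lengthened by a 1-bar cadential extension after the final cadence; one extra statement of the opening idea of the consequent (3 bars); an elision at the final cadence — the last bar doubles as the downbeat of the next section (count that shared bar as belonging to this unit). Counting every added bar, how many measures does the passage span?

Basic contrasting period: 3 + 3 = 6 bars.
6 (basic form) + 1 (cadential extension) + 3 (extra statement) = 10.
The elision shares a bar with the next section but does not change this unit's count.

10 measures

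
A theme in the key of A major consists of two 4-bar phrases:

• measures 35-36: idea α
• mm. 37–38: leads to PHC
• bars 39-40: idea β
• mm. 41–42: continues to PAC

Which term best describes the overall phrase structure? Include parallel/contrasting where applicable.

Phrase 1 ends with a Phrygian half cadence (weaker) and phrase 2 with a perfect authentic cadence (stronger): antecedent + consequent = a period.
The two phrases open with different material (α / β), so the period is contrasting.

contrasting period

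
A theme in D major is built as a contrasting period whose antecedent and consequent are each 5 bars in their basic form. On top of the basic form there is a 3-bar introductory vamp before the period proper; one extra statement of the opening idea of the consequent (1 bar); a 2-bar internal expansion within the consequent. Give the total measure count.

Basic contrasting period: 5 + 5 = 10 bars.
10 (basic form) + 3 (introduction) + 1 (extra statement) + 2 (internal expansion) = 16.

16 measures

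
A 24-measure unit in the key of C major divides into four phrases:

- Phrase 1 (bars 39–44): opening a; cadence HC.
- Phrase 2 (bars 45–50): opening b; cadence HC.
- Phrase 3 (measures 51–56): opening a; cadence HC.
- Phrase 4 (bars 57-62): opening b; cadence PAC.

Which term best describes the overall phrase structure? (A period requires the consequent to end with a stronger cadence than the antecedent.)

Four phrases in two halves: the first half (measures 39–50) ends with a half cadence, the second (bars 51–62) with a perfect authentic cadence — a large antecedent–consequent pair, i.e. a double period.
Phrase 3 begins with the same material as phrase 1, making it parallel.

parallel double period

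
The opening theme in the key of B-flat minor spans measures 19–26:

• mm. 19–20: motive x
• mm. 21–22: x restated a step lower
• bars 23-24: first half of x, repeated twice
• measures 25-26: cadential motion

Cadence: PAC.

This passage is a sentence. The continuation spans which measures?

After the presentation (bars 19-22), the continuation covers the fragmentation through the cadence: mm. 23-26.

measures 23–26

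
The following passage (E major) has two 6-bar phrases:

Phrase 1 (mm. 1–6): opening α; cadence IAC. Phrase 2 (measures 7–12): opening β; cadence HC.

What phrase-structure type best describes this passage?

phrase group

The second phrase closes with a half cadence, which is not stronger than the first phrase's imperfect authentic cadence; without a weak→strong cadential pair there is no antecedent–consequent relationship, so this is a phrase group rather than a period.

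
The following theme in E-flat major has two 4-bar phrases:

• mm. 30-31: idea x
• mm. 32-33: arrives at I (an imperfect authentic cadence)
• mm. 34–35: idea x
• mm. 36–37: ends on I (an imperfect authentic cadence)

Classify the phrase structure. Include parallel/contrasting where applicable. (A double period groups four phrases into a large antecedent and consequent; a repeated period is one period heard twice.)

repeated phrase

Both phrases have the same opening (x) and the same cadence (imperfect authentic cadence): the second is a restatement, not a consequent, so this is a repeated phrase rather than a period.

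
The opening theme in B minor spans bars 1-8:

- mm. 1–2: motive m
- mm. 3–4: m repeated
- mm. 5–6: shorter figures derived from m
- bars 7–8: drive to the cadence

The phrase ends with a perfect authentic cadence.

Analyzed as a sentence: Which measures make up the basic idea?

measures 1–2

The presentation of a sentence is the basic idea (mm. 1–2) plus its repetition (bars 3–4); the basic idea is therefore measures 1-2.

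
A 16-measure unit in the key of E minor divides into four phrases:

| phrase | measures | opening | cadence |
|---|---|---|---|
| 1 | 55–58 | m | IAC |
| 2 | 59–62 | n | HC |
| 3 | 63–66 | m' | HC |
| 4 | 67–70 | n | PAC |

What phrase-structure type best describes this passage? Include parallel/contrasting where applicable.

parallel double period

Four phrases in two halves: the first half (measures 55–62) ends with a half cadence, the second (bars 63-70) with a perfect authentic cadence — a large antecedent–consequent pair, i.e. a double period.
Phrase 3 begins with the same material as phrase 1, making it parallel.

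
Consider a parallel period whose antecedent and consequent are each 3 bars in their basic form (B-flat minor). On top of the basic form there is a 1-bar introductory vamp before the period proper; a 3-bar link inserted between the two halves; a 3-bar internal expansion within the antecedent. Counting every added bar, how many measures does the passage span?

Basic parallel period: 3 + 3 = 6 bars.
6 (basic form) + 1 (introduction) + 3 (link) + 3 (internal expansion) = 13.

13 measures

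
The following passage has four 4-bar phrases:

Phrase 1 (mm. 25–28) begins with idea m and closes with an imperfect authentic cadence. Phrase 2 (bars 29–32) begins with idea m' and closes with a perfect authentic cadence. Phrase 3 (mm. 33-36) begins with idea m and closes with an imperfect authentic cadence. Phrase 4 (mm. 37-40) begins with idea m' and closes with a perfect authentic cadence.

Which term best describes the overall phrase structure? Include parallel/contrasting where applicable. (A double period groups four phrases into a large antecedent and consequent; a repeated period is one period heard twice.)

repeated period

The cadence pattern IAC–PAC–IAC–PAC is weak–strong twice, and phrases 3–4 restate phrases 1–2: a period heard twice, not a double period (which would end weakly at phrase 2).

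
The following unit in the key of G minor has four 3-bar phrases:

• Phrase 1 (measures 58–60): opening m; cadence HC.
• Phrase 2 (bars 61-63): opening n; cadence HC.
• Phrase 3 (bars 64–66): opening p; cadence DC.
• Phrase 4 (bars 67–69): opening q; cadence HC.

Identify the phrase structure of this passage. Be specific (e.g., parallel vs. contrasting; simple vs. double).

Phrase 4 ends with a half cadence, no stronger than phrase 2's half cadence, so the four phrases do not form a double period; nor do phrases 3–4 duplicate 1–2, so it is not a repeated period. With no phrase reaching a conclusive cadence, the passage is a phrase group.

phrase group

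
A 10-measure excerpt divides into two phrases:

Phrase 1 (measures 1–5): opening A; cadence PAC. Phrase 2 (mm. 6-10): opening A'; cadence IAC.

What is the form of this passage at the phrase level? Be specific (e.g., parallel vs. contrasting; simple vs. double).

The second phrase closes with an imperfect authentic cadence, which is not stronger than the first phrase's perfect authentic cadence; without a weak→strong cadential pair there is no antecedent–consequent relationship, so this is a phrase group rather than a period.

phrase group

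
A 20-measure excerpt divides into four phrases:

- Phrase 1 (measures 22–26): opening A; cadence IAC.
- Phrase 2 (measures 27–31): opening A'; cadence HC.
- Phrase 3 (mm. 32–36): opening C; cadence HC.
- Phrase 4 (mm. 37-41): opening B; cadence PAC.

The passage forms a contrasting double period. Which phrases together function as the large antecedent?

In a double period the first pair of phrases (ending half cadence) is the large antecedent and the second pair (ending perfect authentic cadence) is the large consequent; the antecedent is phrases 1 and 2.

phrases 1 and 2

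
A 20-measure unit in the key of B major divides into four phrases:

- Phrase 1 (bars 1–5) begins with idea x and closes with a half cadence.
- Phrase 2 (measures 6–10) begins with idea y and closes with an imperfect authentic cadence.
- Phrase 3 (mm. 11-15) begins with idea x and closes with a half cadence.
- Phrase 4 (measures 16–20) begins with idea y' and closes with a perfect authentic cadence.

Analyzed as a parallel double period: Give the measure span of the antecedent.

measures 1–10

In a double period the four phrases pair into a large antecedent (phrases 1–2, ending imperfect authentic cadence) and a large consequent (phrases 3–4, ending perfect authentic cadence). The antecedent spans mm. 1–10.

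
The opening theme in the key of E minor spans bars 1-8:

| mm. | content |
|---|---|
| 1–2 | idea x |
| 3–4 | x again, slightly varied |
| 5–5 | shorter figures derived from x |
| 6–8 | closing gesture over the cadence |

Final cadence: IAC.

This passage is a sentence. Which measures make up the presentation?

measures 1–4

The presentation of a sentence is the basic idea (mm. 1–2) plus its repetition (mm. 3–4); the presentation is therefore mm. 1-4.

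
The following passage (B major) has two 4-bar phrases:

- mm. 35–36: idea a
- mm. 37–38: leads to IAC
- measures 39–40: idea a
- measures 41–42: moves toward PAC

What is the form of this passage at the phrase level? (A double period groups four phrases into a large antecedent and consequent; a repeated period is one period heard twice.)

parallel period

Phrase 1 ends with an imperfect authentic cadence (weaker) and phrase 2 with a perfect authentic cadence (stronger): antecedent + consequent = a period.
The two phrases open with the same material (a / a), so the period is parallel.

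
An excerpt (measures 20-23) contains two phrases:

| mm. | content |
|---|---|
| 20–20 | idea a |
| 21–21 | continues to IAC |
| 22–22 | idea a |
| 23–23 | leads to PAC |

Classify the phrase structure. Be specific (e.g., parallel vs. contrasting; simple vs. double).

Phrase 1 ends with an imperfect authentic cadence (weaker) and phrase 2 with a perfect authentic cadence (stronger): antecedent + consequent = a period.
The two phrases open with the same material (a / a), so the period is parallel.

parallel period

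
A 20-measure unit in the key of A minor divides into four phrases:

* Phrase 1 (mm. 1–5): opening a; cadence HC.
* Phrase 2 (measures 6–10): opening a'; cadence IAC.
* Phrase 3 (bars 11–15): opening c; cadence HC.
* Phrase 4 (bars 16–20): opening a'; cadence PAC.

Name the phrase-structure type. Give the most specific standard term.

contrasting double period

Four phrases in two halves: the first half (bars 1–10) ends with an imperfect authentic cadence, the second (bars 11-20) with a perfect authentic cadence — a large antecedent–consequent pair, i.e. a double period.
Phrase 3 begins with different material from phrase 1, making it contrasting.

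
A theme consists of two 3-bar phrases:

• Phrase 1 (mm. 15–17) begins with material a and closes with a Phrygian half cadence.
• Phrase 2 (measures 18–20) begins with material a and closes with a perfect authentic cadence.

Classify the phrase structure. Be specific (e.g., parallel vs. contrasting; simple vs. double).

Phrase 1 ends with a Phrygian half cadence (weaker) and phrase 2 with a perfect authentic cadence (stronger): antecedent + consequent = a period.
The two phrases open with the same material (a / a), so the period is parallel.

parallel period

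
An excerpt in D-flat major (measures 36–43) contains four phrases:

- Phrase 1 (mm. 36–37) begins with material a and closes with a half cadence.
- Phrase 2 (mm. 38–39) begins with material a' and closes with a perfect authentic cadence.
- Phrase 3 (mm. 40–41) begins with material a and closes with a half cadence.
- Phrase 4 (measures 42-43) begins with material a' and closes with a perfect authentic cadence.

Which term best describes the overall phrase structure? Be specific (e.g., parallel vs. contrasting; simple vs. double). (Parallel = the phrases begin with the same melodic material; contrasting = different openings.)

repeated period

The cadence pattern HC–PAC–HC–PAC is weak–strong twice, and phrases 3–4 restate phrases 1–2: a period heard twice, not a double period (which would end weakly at phrase 2).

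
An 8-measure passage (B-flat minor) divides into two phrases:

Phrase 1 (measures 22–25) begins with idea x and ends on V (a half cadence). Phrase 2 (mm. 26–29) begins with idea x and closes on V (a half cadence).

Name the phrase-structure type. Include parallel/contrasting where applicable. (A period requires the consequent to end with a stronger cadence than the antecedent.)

Both phrases have the same opening (x) and the same cadence (half cadence): the second is a restatement, not a consequent, so this is a repeated phrase rather than a period.

repeated phrase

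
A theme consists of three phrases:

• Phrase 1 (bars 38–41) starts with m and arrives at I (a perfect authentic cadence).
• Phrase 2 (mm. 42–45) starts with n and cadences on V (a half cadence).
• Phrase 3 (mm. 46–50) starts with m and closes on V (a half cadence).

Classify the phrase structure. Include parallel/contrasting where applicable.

phrase group

The final phrase closes with a half cadence, which is not stronger than the preceding half cadence; the 3 phrases lack an overall antecedent–consequent design and so form a phrase group.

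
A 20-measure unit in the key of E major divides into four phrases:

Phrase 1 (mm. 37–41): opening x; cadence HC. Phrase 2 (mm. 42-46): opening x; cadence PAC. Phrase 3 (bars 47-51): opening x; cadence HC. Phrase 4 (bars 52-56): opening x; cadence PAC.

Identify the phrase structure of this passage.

The cadence pattern HC–PAC–HC–PAC is weak–strong twice, and phrases 3–4 restate phrases 1–2: a period heard twice, not a double period (which would end weakly at phrase 2).

repeated period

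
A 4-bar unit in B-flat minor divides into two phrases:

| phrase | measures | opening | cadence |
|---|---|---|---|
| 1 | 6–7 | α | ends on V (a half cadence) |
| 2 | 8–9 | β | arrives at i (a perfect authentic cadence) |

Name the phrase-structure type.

Phrase 1 ends with a half cadence (weaker) and phrase 2 with a perfect authentic cadence (stronger): antecedent + consequent = a period.
The two phrases open with different material (α / β), so the period is contrasting.

contrasting period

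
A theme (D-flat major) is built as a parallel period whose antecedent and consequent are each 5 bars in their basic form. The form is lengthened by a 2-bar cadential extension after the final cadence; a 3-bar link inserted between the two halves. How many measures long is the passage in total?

Basic parallel period: 5 + 5 = 10 bars.
10 (basic form) + 2 (cadential extension) + 3 (link) = 15.

15 measures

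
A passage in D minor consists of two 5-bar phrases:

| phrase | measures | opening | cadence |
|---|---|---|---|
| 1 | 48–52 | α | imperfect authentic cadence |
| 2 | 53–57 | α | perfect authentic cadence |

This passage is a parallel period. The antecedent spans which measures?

measures 48–52

The antecedent is the phrase ending with the weaker cadence (imperfect authentic cadence, phrase 1) and the consequent the one ending more conclusively (perfect authentic cadence, phrase 2); the antecedent is mm. 48–52.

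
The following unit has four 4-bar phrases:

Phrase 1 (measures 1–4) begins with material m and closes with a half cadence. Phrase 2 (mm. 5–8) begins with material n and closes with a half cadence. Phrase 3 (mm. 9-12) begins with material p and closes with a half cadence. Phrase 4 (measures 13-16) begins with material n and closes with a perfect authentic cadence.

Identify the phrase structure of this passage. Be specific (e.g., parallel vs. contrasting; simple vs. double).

Four phrases in two halves: the first half (mm. 1-8) ends with a half cadence, the second (bars 9–16) with a perfect authentic cadence — a large antecedent–consequent pair, i.e. a double period.
Phrase 3 begins with different material from phrase 1, making it contrasting.

contrasting double period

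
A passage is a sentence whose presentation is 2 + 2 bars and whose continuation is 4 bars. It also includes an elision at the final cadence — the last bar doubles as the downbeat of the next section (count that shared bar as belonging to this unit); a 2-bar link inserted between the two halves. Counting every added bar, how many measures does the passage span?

Basic sentence: 2 + 2 + 4 = 8 bars.
8 (basic form) + 2 (link) = 10.
The elision shares a bar with the next section but does not change this unit's count.

10 measures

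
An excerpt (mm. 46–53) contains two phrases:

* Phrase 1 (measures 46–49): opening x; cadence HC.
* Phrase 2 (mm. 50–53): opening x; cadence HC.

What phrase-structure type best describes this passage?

repeated phrase

Both phrases have the same opening (x) and the same cadence (half cadence): the second is a restatement, not a consequent, so this is a repeated phrase rather than a period.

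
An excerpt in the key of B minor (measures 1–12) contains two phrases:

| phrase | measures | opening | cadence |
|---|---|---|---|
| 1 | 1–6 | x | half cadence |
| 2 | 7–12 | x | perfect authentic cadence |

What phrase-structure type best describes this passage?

Phrase 1 ends with a half cadence (weaker) and phrase 2 with a perfect authentic cadence (stronger): antecedent + consequent = a period.
The two phrases open with the same material (x / x), so the period is parallel.

parallel period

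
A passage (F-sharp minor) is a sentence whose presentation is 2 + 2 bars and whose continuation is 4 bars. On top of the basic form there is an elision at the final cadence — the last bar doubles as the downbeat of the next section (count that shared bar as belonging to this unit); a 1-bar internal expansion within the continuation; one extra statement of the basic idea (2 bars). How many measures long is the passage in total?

11 measures

Basic sentence: 2 + 2 + 4 = 8 bars.
8 (basic form) + 1 (internal expansion) + 2 (extra statement) = 11.
The elision shares a bar with the next section but does not change this unit's count.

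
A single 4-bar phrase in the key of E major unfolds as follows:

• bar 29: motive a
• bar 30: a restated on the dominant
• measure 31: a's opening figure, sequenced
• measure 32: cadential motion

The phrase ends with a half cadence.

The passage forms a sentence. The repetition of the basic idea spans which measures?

The presentation of a sentence is the basic idea (m. 29) plus its repetition (m. 30); the repetition of the basic idea is therefore bar 30.

measures 30–30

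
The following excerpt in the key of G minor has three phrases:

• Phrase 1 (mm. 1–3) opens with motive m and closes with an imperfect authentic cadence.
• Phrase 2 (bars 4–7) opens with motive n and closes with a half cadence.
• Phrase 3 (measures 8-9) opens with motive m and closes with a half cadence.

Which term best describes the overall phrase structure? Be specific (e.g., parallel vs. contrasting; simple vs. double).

phrase group

The final phrase closes with a half cadence, which is not stronger than the preceding half cadence; the 3 phrases lack an overall antecedent–consequent design and so form a phrase group.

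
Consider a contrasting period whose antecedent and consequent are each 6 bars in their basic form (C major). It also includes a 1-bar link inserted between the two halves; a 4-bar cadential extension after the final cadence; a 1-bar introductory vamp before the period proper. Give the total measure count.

18 measures

Basic contrasting period: 6 + 6 = 12 bars.
12 (basic form) + 1 (link) + 4 (cadential extension) + 1 (introduction) = 18.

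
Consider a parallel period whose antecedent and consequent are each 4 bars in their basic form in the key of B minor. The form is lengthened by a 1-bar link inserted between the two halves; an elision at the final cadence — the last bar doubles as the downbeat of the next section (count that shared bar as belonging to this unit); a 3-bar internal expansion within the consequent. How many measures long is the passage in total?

Basic parallel period: 4 + 4 = 8 bars.
8 (basic form) + 1 (link) + 3 (internal expansion) = 12.
The elision shares a bar with the next section but does not change this unit's count.

12 measures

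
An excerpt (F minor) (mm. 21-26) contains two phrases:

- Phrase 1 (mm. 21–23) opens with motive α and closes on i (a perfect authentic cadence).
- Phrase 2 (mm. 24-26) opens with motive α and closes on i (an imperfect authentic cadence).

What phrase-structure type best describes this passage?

The second phrase closes with an imperfect authentic cadence, which is not stronger than the first phrase's perfect authentic cadence; without a weak→strong cadential pair there is no antecedent–consequent relationship, so this is a phrase group rather than a period.

phrase group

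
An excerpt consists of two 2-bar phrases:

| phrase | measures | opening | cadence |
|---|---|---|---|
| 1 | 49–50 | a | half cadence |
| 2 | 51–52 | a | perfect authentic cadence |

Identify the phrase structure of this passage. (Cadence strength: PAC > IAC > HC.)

parallel period

Phrase 1 ends with a half cadence (weaker) and phrase 2 with a perfect authentic cadence (stronger): antecedent + consequent = a period.
The two phrases open with the same material (a / a), so the period is parallel.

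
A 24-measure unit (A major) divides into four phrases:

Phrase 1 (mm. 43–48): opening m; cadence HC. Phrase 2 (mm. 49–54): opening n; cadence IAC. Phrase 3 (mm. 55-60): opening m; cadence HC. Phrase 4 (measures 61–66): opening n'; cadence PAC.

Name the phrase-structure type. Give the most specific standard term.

parallel double period

Four phrases in two halves: the first half (bars 43-54) ends with an imperfect authentic cadence, the second (measures 55–66) with a perfect authentic cadence — a large antecedent–consequent pair, i.e. a double period.
Phrase 3 begins with the same material as phrase 1, making it parallel.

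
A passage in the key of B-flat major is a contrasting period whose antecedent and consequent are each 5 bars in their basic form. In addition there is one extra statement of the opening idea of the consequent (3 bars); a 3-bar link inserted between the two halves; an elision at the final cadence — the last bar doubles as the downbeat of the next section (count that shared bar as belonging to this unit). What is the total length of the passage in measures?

16 measures

Basic contrasting period: 5 + 5 = 10 bars.
10 (basic form) + 3 (extra statement) + 3 (link) = 16.
The elision shares a bar with the next section but does not change this unit's count.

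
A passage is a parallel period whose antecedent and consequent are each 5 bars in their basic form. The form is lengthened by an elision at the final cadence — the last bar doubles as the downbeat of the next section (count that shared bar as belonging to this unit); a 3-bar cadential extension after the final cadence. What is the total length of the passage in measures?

13 measures

Basic parallel period: 5 + 5 = 10 bars.
10 (basic form) + 3 (cadential extension) = 13.
The elision shares a bar with the next section but does not change this unit's count.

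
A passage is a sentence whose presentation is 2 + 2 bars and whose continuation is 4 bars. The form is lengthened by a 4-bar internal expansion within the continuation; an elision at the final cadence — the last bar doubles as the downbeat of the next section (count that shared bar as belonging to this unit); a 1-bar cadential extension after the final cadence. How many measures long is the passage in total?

13 measures

Basic sentence: 2 + 2 + 4 = 8 bars.
8 (basic form) + 4 (internal expansion) + 1 (cadential extension) = 13.
The elision shares a bar with the next section but does not change this unit's count.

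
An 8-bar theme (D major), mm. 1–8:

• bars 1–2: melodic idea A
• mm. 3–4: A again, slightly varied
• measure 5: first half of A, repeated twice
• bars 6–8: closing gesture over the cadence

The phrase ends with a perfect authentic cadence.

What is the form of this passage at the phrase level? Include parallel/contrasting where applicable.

sentence

Basic idea (mm. 1–2) + its repetition (mm. 3–4) form the presentation; fragmentation and cadence (measures 5–8) form the continuation — the 8-bar whole is a sentence.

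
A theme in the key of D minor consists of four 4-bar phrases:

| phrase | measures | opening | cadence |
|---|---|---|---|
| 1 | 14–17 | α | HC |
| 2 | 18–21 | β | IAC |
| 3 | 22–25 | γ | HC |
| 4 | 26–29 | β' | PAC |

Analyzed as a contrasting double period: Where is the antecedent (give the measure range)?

measures 14–21

In a double period the four phrases pair into a large antecedent (phrases 1–2, ending imperfect authentic cadence) and a large consequent (phrases 3–4, ending perfect authentic cadence). The antecedent spans mm. 14–21.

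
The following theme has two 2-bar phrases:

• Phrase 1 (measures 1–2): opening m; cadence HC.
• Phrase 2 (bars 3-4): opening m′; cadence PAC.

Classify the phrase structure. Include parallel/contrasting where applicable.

Phrase 1 ends with a half cadence (weaker) and phrase 2 with a perfect authentic cadence (stronger): antecedent + consequent = a period.
The two phrases open with the same material (m / m′), so the period is parallel.

parallel period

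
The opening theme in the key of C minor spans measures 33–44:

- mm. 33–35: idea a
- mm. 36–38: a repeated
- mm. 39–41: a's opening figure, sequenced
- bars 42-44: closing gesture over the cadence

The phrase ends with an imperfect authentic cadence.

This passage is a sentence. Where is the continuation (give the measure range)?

measures 39–44

After the presentation (bars 33–38), the continuation covers the fragmentation through the cadence: mm. 39-44.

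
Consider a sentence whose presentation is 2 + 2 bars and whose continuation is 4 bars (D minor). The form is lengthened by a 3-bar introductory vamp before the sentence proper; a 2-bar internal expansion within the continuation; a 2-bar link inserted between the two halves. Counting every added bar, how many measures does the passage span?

Basic sentence: 2 + 2 + 4 = 8 bars.
8 (basic form) + 3 (introduction) + 2 (internal expansion) + 2 (link) = 15.

15 measures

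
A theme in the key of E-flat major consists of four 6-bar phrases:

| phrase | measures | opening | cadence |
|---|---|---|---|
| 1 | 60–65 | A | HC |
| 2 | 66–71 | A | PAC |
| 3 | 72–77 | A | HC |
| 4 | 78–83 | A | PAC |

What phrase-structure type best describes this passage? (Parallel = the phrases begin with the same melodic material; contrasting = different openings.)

The cadence pattern HC–PAC–HC–PAC is weak–strong twice, and phrases 3–4 restate phrases 1–2: a period heard twice, not a double period (which would end weakly at phrase 2).

repeated period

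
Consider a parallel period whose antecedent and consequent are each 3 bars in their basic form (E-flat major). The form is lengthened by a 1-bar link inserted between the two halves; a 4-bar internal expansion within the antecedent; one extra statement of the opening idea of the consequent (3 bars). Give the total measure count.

Basic parallel period: 3 + 3 = 6 bars.
6 (basic form) + 1 (link) + 4 (internal expansion) + 3 (extra statement) = 14.

14 measures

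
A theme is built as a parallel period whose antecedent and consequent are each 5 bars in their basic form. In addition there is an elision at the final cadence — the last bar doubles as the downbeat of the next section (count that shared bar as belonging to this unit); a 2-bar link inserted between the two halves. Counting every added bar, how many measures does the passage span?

12 measures

Basic parallel period: 5 + 5 = 10 bars.
10 (basic form) + 2 (link) = 12.
The elision shares a bar with the next section but does not change this unit's count.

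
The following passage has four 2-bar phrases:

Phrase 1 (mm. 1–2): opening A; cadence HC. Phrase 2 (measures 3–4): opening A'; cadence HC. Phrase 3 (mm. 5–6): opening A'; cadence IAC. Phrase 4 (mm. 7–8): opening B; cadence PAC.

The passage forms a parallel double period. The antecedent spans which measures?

measures 1–4

In a double period the four phrases pair into a large antecedent (phrases 1–2, ending half cadence) and a large consequent (phrases 3–4, ending perfect authentic cadence). The antecedent spans mm. 1-4.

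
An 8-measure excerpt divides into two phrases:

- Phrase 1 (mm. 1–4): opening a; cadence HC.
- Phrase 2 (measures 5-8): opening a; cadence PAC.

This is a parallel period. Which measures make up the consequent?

The phrase ending with the weaker cadence (half cadence) is the antecedent; the one ending more conclusively (perfect authentic cadence) is the consequent. The consequent is measures 5–8.

measures 5–8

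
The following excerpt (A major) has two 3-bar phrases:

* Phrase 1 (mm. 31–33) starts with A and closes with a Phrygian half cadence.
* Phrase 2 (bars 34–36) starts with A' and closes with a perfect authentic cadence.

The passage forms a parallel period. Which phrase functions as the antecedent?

phrase 1

The phrase ending with the weaker cadence (Phrygian half cadence) is the antecedent; the one ending more conclusively (perfect authentic cadence) is the consequent. The antecedent is phrase 1.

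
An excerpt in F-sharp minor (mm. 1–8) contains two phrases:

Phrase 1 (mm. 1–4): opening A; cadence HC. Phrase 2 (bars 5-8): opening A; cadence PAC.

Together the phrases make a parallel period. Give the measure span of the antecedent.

measures 1–4

The phrase ending with the weaker cadence (half cadence) is the antecedent; the one ending more conclusively (perfect authentic cadence) is the consequent. The antecedent is measures 1–4.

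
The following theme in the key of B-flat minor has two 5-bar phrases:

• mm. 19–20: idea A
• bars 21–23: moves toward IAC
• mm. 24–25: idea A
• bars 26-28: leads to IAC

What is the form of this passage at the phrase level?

repeated phrase

Both phrases have the same opening (A) and the same cadence (imperfect authentic cadence): the second is a restatement, not a consequent, so this is a repeated phrase rather than a period.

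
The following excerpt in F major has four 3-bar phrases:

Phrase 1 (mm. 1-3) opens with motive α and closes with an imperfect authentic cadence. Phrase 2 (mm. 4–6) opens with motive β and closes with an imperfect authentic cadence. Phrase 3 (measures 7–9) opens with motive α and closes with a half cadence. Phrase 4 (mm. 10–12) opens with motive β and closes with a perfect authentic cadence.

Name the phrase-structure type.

Four phrases in two halves: the first half (mm. 1–6) ends with an imperfect authentic cadence, the second (measures 7–12) with a perfect authentic cadence — a large antecedent–consequent pair, i.e. a double period.
Phrase 3 begins with the same material as phrase 1, making it parallel.

parallel double period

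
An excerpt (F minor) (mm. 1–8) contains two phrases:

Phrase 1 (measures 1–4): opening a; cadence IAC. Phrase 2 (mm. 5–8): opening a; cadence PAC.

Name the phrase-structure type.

Phrase 1 ends with an imperfect authentic cadence (weaker) and phrase 2 with a perfect authentic cadence (stronger): antecedent + consequent = a period.
The two phrases open with the same material (a / a), so the period is parallel.

parallel period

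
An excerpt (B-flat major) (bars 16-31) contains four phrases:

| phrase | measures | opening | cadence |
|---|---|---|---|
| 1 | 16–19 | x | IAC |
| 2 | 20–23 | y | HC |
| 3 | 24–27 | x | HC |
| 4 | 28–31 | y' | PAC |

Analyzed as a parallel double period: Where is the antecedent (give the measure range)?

In a double period the four phrases pair into a large antecedent (phrases 1–2, ending half cadence) and a large consequent (phrases 3–4, ending perfect authentic cadence). The antecedent spans mm. 16-23.

measures 16–23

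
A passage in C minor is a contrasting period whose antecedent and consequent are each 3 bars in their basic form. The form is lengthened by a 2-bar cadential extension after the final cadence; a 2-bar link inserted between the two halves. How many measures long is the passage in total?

10 measures

Basic contrasting period: 3 + 3 = 6 bars.
6 (basic form) + 2 (cadential extension) + 2 (link) = 10.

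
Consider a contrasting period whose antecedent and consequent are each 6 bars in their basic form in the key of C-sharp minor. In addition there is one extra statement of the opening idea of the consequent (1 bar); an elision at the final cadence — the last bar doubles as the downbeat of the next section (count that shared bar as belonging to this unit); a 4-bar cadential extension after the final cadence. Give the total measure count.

17 measures

Basic contrasting period: 6 + 6 = 12 bars.
12 (basic form) + 1 (extra statement) + 4 (cadential extension) = 17.
The elision shares a bar with the next section but does not change this unit's count.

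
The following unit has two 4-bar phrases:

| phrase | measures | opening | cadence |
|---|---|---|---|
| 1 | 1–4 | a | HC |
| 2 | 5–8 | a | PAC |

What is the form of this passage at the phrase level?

parallel period

Phrase 1 ends with a half cadence (weaker) and phrase 2 with a perfect authentic cadence (stronger): antecedent + consequent = a period.
The two phrases open with the same material (a / a), so the period is parallel.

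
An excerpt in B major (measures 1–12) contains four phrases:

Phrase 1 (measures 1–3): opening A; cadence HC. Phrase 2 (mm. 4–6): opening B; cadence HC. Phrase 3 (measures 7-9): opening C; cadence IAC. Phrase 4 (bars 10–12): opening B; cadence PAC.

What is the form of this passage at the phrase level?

contrasting double period

Four phrases in two halves: the first half (bars 1–6) ends with a half cadence, the second (measures 7–12) with a perfect authentic cadence — a large antecedent–consequent pair, i.e. a double period.
Phrase 3 begins with different material from phrase 1, making it contrasting.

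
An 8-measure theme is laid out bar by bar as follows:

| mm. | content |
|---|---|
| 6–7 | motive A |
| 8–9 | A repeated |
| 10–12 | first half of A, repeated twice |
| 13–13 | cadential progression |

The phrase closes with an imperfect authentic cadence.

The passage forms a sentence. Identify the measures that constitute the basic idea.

The presentation of a sentence is the basic idea (mm. 6–7) plus its repetition (mm. 8–9); the basic idea is therefore mm. 6–7.

measures 6–7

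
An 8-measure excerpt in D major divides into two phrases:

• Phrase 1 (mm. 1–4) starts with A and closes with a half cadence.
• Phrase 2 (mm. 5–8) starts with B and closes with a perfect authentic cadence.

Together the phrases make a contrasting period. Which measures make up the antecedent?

The phrase ending with the weaker cadence (half cadence) is the antecedent; the one ending more conclusively (perfect authentic cadence) is the consequent. The antecedent is measures 1–4.

measures 1–4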